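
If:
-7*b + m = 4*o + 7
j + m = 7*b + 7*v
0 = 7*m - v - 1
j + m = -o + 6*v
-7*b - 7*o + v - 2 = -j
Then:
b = 93/109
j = -1360/109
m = -26/109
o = -360/109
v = -291/109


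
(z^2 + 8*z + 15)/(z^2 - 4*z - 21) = (z + 5)/(z - 7)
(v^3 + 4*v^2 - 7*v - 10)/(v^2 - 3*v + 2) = (v^2 + 6*v + 5)/(v - 1)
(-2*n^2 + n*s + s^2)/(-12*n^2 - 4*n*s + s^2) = (-n + s)/(-6*n + s)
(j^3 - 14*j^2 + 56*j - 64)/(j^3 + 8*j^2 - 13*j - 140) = (j^2 - 10*j + 16)/(j^2 + 12*j + 35)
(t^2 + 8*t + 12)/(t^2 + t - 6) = (t^2 + 8*t + 12)/(t^2 + t - 6)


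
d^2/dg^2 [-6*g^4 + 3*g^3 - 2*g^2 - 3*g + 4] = -72*g^2 + 18*g - 4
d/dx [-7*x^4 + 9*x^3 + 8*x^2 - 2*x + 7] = -28*x^3 + 27*x^2 + 16*x - 2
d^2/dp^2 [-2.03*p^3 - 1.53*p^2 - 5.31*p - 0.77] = -12.18*p - 3.06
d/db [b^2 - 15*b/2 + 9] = 2*b - 15/2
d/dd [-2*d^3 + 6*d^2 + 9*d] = -6*d^2 + 12*d + 9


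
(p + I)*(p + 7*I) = p^2 + 8*I*p - 7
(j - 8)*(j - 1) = j^2 - 9*j + 8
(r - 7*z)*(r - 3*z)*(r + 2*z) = r^3 - 8*r^2*z + r*z^2 + 42*z^3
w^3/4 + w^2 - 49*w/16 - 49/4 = (w/4 + 1)*(w - 7/2)*(w + 7/2)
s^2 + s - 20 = (s - 4)*(s + 5)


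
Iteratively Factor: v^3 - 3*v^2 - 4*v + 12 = (v + 2)*(v^2 - 5*v + 6) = (v - 3)*(v + 2)*(v - 2)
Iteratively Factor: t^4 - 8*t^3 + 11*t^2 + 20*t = (t)*(t^3 - 8*t^2 + 11*t + 20) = t*(t - 4)*(t^2 - 4*t - 5) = t*(t - 5)*(t - 4)*(t + 1)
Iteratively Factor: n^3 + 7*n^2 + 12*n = (n + 3)*(n^2 + 4*n) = (n + 3)*(n + 4)*(n)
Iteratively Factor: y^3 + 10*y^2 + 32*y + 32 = (y + 4)*(y^2 + 6*y + 8) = (y + 2)*(y + 4)*(y + 4)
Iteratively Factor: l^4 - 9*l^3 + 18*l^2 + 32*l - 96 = (l - 4)*(l^3 - 5*l^2 - 2*l + 24) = (l - 4)*(l + 2)*(l^2 - 7*l + 12) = (l - 4)*(l - 3)*(l + 2)*(l - 4)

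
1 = 1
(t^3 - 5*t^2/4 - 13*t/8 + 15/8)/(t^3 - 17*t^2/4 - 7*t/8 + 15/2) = (t - 1)/(t - 4)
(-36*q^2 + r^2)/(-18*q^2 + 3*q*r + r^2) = (6*q - r)/(3*q - r)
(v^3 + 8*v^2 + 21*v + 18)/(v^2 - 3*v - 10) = (v^2 + 6*v + 9)/(v - 5)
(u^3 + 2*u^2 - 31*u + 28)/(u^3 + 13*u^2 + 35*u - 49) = (u - 4)/(u + 7)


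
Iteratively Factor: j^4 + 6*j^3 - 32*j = (j - 2)*(j^3 + 8*j^2 + 16*j) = (j - 2)*(j + 4)*(j^2 + 4*j) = (j - 2)*(j + 4)^2*(j)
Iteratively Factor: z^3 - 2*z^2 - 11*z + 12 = (z - 4)*(z^2 + 2*z - 3) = (z - 4)*(z - 1)*(z + 3)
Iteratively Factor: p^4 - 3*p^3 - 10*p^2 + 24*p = (p - 2)*(p^3 - p^2 - 12*p) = (p - 2)*(p + 3)*(p^2 - 4*p) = p*(p - 2)*(p + 3)*(p - 4)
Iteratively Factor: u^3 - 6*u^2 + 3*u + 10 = (u + 1)*(u^2 - 7*u + 10) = (u - 2)*(u + 1)*(u - 5)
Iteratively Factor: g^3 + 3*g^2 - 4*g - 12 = (g + 2)*(g^2 + g - 6) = (g - 2)*(g + 2)*(g + 3)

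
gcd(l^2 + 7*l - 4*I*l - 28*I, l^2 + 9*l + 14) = l + 7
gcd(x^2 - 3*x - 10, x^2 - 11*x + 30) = x - 5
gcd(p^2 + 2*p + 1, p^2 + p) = p + 1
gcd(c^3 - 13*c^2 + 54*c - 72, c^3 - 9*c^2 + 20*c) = c - 4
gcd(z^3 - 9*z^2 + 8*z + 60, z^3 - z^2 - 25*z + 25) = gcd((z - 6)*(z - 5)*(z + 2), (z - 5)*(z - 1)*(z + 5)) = z - 5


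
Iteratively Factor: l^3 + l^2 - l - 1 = (l + 1)*(l^2 - 1) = (l - 1)*(l + 1)*(l + 1)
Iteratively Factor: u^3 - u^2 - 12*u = (u)*(u^2 - u - 12) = u*(u - 4)*(u + 3)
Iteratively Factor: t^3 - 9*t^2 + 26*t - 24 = (t - 2)*(t^2 - 7*t + 12) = (t - 4)*(t - 2)*(t - 3)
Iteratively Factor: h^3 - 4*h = (h)*(h^2 - 4) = h*(h - 2)*(h + 2)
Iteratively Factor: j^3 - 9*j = (j - 3)*(j^2 + 3*j) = j*(j - 3)*(j + 3)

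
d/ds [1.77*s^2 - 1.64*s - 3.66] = 3.54*s - 1.64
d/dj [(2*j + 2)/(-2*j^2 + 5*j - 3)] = 4*(j^2 + 2*j - 4)/(4*j^4 - 20*j^3 + 37*j^2 - 30*j + 9)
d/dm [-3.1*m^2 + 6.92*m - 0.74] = 6.92 - 6.2*m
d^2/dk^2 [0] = 0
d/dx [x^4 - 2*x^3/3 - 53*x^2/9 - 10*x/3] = 4*x^3 - 2*x^2 - 106*x/9 - 10/3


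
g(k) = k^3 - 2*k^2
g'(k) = 3*k^2 - 4*k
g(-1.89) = -13.90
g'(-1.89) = 18.28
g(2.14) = 0.64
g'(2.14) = 5.18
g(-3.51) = -67.88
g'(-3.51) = 51.00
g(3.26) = 13.39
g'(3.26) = 18.84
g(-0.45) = -0.50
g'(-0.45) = 2.41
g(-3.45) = -64.87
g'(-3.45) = 49.51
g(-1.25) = -5.08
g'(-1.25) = 9.69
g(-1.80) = -12.31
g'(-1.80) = 16.92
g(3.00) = 9.00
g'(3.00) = 15.00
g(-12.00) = -2016.00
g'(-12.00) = 480.00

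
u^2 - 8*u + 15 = (u - 5)*(u - 3)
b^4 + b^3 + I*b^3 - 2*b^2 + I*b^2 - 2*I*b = b*(b - 1)*(b + 2)*(b + I)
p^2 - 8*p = p*(p - 8)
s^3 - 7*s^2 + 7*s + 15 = (s - 5)*(s - 3)*(s + 1)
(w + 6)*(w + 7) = w^2 + 13*w + 42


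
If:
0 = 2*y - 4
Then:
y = 2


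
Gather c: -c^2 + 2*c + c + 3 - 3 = -c^2 + 3*c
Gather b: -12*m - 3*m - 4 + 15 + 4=15 - 15*m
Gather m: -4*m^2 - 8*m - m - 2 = -4*m^2 - 9*m - 2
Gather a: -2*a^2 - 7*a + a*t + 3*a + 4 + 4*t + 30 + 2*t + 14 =-2*a^2 + a*(t - 4) + 6*t + 48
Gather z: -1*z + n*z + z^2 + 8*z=z^2 + z*(n + 7)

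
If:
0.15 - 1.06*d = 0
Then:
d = 0.14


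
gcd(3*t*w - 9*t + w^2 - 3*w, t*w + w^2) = 1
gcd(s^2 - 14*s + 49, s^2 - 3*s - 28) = s - 7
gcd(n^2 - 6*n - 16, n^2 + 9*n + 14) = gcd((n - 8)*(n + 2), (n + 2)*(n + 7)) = n + 2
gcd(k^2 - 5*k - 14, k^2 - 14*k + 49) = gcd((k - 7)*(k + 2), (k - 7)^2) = k - 7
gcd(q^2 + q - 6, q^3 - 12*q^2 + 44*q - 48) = q - 2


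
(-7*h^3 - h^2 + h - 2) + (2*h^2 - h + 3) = -7*h^3 + h^2 + 1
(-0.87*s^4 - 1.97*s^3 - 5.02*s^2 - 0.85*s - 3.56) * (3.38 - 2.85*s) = 2.4795*s^5 + 2.6739*s^4 + 7.6484*s^3 - 14.5451*s^2 + 7.273*s - 12.0328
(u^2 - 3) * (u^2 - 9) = u^4 - 12*u^2 + 27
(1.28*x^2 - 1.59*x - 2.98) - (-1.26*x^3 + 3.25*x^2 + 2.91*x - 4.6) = 1.26*x^3 - 1.97*x^2 - 4.5*x + 1.62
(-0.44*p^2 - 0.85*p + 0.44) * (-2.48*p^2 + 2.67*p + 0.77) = 1.0912*p^4 + 0.9332*p^3 - 3.6995*p^2 + 0.5203*p + 0.3388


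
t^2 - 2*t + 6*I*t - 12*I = (t - 2)*(t + 6*I)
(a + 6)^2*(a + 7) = a^3 + 19*a^2 + 120*a + 252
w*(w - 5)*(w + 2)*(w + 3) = w^4 - 19*w^2 - 30*w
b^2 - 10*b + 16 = (b - 8)*(b - 2)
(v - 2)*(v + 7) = v^2 + 5*v - 14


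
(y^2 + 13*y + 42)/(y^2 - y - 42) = (y + 7)/(y - 7)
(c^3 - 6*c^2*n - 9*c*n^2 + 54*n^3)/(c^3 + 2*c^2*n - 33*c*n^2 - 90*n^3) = (c - 3*n)/(c + 5*n)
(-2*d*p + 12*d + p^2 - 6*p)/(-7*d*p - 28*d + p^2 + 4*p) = (2*d*p - 12*d - p^2 + 6*p)/(7*d*p + 28*d - p^2 - 4*p)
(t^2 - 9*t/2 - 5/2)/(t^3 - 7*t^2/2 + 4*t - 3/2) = (2*t^2 - 9*t - 5)/(2*t^3 - 7*t^2 + 8*t - 3)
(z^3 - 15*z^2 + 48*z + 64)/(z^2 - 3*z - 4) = (z^2 - 16*z + 64)/(z - 4)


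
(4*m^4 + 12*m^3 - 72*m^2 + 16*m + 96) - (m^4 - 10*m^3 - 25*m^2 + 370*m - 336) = 3*m^4 + 22*m^3 - 47*m^2 - 354*m + 432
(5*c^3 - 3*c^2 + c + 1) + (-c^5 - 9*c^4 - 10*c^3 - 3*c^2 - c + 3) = -c^5 - 9*c^4 - 5*c^3 - 6*c^2 + 4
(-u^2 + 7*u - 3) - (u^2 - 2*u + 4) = -2*u^2 + 9*u - 7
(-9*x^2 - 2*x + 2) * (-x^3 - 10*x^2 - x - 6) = 9*x^5 + 92*x^4 + 27*x^3 + 36*x^2 + 10*x - 12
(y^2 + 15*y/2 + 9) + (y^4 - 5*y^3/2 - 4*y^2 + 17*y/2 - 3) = y^4 - 5*y^3/2 - 3*y^2 + 16*y + 6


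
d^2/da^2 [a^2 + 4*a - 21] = 2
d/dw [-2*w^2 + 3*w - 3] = 3 - 4*w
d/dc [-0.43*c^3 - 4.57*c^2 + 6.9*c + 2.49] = -1.29*c^2 - 9.14*c + 6.9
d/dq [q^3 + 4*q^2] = q*(3*q + 8)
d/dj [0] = 0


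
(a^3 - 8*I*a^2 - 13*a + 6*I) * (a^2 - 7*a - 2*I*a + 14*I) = a^5 - 7*a^4 - 10*I*a^4 - 29*a^3 + 70*I*a^3 + 203*a^2 + 32*I*a^2 + 12*a - 224*I*a - 84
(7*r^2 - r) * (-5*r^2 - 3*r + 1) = -35*r^4 - 16*r^3 + 10*r^2 - r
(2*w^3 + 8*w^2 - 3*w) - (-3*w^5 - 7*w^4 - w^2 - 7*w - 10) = 3*w^5 + 7*w^4 + 2*w^3 + 9*w^2 + 4*w + 10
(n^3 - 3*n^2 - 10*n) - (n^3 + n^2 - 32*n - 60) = -4*n^2 + 22*n + 60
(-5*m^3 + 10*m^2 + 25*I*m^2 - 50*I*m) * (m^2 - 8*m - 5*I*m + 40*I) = -5*m^5 + 50*m^4 + 50*I*m^4 + 45*m^3 - 500*I*m^3 - 1250*m^2 + 800*I*m^2 + 2000*m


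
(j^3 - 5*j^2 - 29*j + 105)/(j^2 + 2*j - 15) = j - 7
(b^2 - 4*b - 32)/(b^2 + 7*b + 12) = (b - 8)/(b + 3)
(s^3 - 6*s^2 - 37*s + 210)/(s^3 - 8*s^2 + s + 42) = (s^2 + s - 30)/(s^2 - s - 6)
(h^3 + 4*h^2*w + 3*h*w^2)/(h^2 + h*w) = h + 3*w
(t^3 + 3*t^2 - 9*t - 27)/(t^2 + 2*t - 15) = (t^2 + 6*t + 9)/(t + 5)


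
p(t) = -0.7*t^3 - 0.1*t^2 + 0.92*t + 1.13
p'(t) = -2.1*t^2 - 0.2*t + 0.92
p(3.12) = -18.23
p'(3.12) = -20.15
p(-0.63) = 0.69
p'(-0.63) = 0.21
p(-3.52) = 27.18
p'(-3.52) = -24.40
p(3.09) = -17.63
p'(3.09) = -19.75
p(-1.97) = 4.28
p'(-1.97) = -6.84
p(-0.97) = 0.78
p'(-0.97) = -0.86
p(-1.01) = 0.82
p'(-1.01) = -1.02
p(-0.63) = 0.69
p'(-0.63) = 0.21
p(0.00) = 1.13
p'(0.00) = 0.92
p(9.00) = -508.99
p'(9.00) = -170.98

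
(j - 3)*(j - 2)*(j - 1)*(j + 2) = j^4 - 4*j^3 - j^2 + 16*j - 12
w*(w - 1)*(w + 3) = w^3 + 2*w^2 - 3*w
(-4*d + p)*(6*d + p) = -24*d^2 + 2*d*p + p^2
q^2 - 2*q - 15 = (q - 5)*(q + 3)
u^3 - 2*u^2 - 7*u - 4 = (u - 4)*(u + 1)^2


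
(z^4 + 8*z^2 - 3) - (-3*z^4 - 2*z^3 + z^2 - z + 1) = 4*z^4 + 2*z^3 + 7*z^2 + z - 4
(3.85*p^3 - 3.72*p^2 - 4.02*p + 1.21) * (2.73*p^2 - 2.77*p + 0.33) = 10.5105*p^5 - 20.8201*p^4 + 0.600300000000002*p^3 + 13.2111*p^2 - 4.6783*p + 0.3993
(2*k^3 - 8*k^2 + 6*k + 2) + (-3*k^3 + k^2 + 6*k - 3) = -k^3 - 7*k^2 + 12*k - 1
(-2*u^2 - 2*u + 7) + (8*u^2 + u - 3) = 6*u^2 - u + 4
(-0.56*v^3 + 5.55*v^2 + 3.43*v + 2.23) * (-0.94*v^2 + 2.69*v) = 0.5264*v^5 - 6.7234*v^4 + 11.7053*v^3 + 7.1305*v^2 + 5.9987*v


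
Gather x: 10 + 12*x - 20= 12*x - 10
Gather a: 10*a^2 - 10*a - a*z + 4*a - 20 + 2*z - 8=10*a^2 + a*(-z - 6) + 2*z - 28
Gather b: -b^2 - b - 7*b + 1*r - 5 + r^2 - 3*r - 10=-b^2 - 8*b + r^2 - 2*r - 15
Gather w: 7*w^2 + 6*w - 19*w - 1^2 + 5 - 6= 7*w^2 - 13*w - 2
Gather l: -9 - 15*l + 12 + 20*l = 5*l + 3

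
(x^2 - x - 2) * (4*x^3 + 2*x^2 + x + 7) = 4*x^5 - 2*x^4 - 9*x^3 + 2*x^2 - 9*x - 14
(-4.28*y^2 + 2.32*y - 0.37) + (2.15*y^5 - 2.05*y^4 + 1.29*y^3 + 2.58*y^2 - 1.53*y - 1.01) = 2.15*y^5 - 2.05*y^4 + 1.29*y^3 - 1.7*y^2 + 0.79*y - 1.38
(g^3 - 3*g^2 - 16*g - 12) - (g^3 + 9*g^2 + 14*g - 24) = -12*g^2 - 30*g + 12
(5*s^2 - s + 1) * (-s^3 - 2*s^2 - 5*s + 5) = -5*s^5 - 9*s^4 - 24*s^3 + 28*s^2 - 10*s + 5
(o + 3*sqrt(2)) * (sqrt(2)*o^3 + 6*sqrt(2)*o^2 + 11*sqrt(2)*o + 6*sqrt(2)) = sqrt(2)*o^4 + 6*o^3 + 6*sqrt(2)*o^3 + 11*sqrt(2)*o^2 + 36*o^2 + 6*sqrt(2)*o + 66*o + 36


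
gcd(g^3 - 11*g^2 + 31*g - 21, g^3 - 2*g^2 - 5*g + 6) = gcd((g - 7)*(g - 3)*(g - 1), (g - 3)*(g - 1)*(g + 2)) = g^2 - 4*g + 3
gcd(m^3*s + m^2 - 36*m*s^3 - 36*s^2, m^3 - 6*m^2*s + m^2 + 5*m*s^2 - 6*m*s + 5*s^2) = 1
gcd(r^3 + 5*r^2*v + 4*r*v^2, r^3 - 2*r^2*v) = r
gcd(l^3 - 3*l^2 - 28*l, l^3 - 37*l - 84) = l^2 - 3*l - 28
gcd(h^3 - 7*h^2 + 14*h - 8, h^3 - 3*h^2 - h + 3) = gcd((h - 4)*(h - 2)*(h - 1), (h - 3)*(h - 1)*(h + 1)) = h - 1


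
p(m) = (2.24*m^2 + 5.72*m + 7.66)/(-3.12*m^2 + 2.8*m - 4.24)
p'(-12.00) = 0.01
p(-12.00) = -0.54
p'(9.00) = 0.04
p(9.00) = -1.04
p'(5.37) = 0.13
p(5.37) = -1.30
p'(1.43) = 1.02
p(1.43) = -3.09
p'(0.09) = -2.66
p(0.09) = -2.04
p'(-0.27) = -1.90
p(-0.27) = -1.20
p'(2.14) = 0.80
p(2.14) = -2.41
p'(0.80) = -0.45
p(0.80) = -3.42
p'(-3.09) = 0.05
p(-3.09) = -0.27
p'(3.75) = 0.28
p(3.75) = -1.61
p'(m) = (4.48*m + 5.72)/(-3.12*m^2 + 2.8*m - 4.24) + (6.24*m - 2.8)*(2.24*m^2 + 5.72*m + 7.66)/(-3.12*m^2 + 2.8*m - 4.24)^2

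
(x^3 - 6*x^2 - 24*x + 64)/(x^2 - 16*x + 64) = (x^2 + 2*x - 8)/(x - 8)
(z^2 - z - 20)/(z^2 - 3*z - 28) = (z - 5)/(z - 7)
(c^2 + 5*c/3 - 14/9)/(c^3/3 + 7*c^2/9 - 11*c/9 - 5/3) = (9*c^2 + 15*c - 14)/(3*c^3 + 7*c^2 - 11*c - 15)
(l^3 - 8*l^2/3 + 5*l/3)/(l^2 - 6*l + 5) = l*(3*l - 5)/(3*(l - 5))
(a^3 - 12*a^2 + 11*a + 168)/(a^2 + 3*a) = a - 15 + 56/a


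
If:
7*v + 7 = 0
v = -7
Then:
No Solution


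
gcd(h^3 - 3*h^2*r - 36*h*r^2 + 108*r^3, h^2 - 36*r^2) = -h^2 + 36*r^2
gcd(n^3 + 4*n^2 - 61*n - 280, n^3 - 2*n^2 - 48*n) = n - 8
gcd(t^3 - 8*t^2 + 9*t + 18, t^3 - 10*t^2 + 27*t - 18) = t^2 - 9*t + 18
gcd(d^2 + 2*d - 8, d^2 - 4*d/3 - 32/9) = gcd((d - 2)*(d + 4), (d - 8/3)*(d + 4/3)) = 1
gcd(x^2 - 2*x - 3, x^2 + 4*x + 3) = x + 1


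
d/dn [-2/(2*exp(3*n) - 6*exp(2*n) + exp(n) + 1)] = (12*exp(2*n) - 24*exp(n) + 2)*exp(n)/(2*exp(3*n) - 6*exp(2*n) + exp(n) + 1)^2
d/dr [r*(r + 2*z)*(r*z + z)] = z*(3*r^2 + 4*r*z + 2*r + 2*z)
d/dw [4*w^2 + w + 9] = 8*w + 1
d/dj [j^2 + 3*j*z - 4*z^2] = 2*j + 3*z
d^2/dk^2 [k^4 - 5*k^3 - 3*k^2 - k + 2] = 12*k^2 - 30*k - 6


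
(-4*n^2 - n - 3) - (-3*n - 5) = -4*n^2 + 2*n + 2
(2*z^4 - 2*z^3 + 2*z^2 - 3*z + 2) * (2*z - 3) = 4*z^5 - 10*z^4 + 10*z^3 - 12*z^2 + 13*z - 6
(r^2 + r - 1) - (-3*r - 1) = r^2 + 4*r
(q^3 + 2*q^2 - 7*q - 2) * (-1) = -q^3 - 2*q^2 + 7*q + 2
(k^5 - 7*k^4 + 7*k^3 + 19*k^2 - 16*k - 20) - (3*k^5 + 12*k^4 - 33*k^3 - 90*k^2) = -2*k^5 - 19*k^4 + 40*k^3 + 109*k^2 - 16*k - 20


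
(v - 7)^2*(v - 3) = v^3 - 17*v^2 + 91*v - 147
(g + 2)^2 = g^2 + 4*g + 4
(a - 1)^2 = a^2 - 2*a + 1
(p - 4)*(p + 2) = p^2 - 2*p - 8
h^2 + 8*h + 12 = (h + 2)*(h + 6)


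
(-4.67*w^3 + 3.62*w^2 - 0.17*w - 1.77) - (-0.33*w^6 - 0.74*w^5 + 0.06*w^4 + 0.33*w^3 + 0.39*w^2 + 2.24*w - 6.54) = 0.33*w^6 + 0.74*w^5 - 0.06*w^4 - 5.0*w^3 + 3.23*w^2 - 2.41*w + 4.77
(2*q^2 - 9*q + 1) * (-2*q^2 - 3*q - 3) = -4*q^4 + 12*q^3 + 19*q^2 + 24*q - 3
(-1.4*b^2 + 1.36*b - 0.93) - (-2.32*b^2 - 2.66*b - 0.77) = 0.92*b^2 + 4.02*b - 0.16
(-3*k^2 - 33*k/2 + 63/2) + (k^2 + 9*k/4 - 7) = -2*k^2 - 57*k/4 + 49/2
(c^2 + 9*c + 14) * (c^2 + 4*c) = c^4 + 13*c^3 + 50*c^2 + 56*c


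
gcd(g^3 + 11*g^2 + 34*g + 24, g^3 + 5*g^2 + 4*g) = g^2 + 5*g + 4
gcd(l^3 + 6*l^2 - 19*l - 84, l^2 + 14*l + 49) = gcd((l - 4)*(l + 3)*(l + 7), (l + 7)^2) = l + 7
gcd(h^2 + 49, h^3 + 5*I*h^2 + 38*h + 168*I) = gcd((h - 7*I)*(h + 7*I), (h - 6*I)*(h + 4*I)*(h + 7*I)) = h + 7*I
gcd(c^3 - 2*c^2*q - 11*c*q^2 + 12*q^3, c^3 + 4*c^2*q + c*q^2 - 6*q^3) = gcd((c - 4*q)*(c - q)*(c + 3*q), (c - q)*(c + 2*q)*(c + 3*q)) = -c^2 - 2*c*q + 3*q^2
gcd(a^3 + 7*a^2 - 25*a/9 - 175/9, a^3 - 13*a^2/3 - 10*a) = a + 5/3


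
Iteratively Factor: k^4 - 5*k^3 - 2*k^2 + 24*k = (k - 3)*(k^3 - 2*k^2 - 8*k) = (k - 3)*(k + 2)*(k^2 - 4*k) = (k - 4)*(k - 3)*(k + 2)*(k)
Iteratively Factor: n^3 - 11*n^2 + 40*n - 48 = (n - 4)*(n^2 - 7*n + 12) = (n - 4)^2*(n - 3)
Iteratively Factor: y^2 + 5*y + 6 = (y + 3)*(y + 2)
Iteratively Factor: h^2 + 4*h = (h + 4)*(h)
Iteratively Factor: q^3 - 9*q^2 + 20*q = (q)*(q^2 - 9*q + 20) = q*(q - 4)*(q - 5)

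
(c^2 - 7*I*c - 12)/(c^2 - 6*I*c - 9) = (c - 4*I)/(c - 3*I)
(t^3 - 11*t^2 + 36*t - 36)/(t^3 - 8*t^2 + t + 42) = (t^2 - 8*t + 12)/(t^2 - 5*t - 14)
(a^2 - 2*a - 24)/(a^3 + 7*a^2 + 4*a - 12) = (a^2 - 2*a - 24)/(a^3 + 7*a^2 + 4*a - 12)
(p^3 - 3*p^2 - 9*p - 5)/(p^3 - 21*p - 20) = (p + 1)/(p + 4)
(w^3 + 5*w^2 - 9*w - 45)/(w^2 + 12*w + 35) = (w^2 - 9)/(w + 7)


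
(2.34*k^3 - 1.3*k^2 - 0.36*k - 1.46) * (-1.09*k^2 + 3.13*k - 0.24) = -2.5506*k^5 + 8.7412*k^4 - 4.2382*k^3 + 0.7766*k^2 - 4.4834*k + 0.3504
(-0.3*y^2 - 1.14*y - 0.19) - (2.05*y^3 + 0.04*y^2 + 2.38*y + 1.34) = -2.05*y^3 - 0.34*y^2 - 3.52*y - 1.53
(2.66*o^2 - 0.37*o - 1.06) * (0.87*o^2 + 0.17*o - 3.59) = 2.3142*o^4 + 0.1303*o^3 - 10.5345*o^2 + 1.1481*o + 3.8054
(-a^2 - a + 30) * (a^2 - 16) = -a^4 - a^3 + 46*a^2 + 16*a - 480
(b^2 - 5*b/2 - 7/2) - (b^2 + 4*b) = -13*b/2 - 7/2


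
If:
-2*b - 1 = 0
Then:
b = -1/2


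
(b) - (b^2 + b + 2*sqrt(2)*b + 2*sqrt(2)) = -b^2 - 2*sqrt(2)*b - 2*sqrt(2)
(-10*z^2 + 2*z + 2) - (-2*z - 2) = -10*z^2 + 4*z + 4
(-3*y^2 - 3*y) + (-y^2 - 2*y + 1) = -4*y^2 - 5*y + 1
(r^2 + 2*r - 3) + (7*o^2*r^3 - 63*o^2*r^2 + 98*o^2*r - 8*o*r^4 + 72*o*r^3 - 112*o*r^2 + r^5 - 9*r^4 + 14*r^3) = 7*o^2*r^3 - 63*o^2*r^2 + 98*o^2*r - 8*o*r^4 + 72*o*r^3 - 112*o*r^2 + r^5 - 9*r^4 + 14*r^3 + r^2 + 2*r - 3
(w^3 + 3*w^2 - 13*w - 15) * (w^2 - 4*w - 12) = w^5 - w^4 - 37*w^3 + w^2 + 216*w + 180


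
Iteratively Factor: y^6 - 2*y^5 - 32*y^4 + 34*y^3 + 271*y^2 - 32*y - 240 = (y - 4)*(y^5 + 2*y^4 - 24*y^3 - 62*y^2 + 23*y + 60) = (y - 4)*(y + 4)*(y^4 - 2*y^3 - 16*y^2 + 2*y + 15) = (y - 4)*(y + 3)*(y + 4)*(y^3 - 5*y^2 - y + 5) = (y - 5)*(y - 4)*(y + 3)*(y + 4)*(y^2 - 1) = (y - 5)*(y - 4)*(y - 1)*(y + 3)*(y + 4)*(y + 1)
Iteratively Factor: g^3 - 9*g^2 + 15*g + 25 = (g - 5)*(g^2 - 4*g - 5) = (g - 5)*(g + 1)*(g - 5)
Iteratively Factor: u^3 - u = (u - 1)*(u^2 + u) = u*(u - 1)*(u + 1)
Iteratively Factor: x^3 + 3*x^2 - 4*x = (x + 4)*(x^2 - x) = (x - 1)*(x + 4)*(x)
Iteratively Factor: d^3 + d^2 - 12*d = (d)*(d^2 + d - 12) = d*(d - 3)*(d + 4)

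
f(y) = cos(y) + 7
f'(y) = -sin(y)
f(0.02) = 8.00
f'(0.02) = -0.02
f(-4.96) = 7.25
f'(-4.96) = -0.97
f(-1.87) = 6.71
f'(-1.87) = 0.96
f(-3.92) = 6.29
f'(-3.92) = -0.70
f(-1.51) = 7.06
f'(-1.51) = 1.00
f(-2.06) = 6.53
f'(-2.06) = 0.88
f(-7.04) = 7.73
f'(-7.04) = 0.69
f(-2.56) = 6.16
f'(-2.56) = 0.55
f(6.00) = 7.96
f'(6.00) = 0.28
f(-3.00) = 6.01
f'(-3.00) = 0.14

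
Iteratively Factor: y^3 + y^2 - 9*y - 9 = (y + 1)*(y^2 - 9) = (y + 1)*(y + 3)*(y - 3)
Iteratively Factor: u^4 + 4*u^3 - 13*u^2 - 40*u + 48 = (u + 4)*(u^3 - 13*u + 12) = (u - 3)*(u + 4)*(u^2 + 3*u - 4) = (u - 3)*(u - 1)*(u + 4)*(u + 4)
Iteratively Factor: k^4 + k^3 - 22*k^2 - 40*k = (k + 4)*(k^3 - 3*k^2 - 10*k) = (k - 5)*(k + 4)*(k^2 + 2*k) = (k - 5)*(k + 2)*(k + 4)*(k)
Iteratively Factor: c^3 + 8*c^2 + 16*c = (c + 4)*(c^2 + 4*c) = c*(c + 4)*(c + 4)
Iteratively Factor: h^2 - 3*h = (h - 3)*(h)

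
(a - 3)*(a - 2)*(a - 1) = a^3 - 6*a^2 + 11*a - 6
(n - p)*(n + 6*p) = n^2 + 5*n*p - 6*p^2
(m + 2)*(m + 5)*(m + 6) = m^3 + 13*m^2 + 52*m + 60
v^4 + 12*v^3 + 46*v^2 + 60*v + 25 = (v + 1)^2*(v + 5)^2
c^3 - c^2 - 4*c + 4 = (c - 2)*(c - 1)*(c + 2)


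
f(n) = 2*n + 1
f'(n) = 2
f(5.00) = 11.00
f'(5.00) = 2.00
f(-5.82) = -10.64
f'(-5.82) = 2.00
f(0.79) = 2.58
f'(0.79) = 2.00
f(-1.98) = -2.96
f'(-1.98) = 2.00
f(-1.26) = -1.52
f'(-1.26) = 2.00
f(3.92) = 8.84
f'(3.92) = 2.00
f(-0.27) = 0.46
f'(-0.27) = 2.00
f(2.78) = 6.56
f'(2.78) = 2.00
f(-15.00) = -29.00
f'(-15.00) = 2.00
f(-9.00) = -17.00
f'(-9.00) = 2.00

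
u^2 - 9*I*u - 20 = (u - 5*I)*(u - 4*I)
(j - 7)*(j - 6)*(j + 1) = j^3 - 12*j^2 + 29*j + 42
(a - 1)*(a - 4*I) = a^2 - a - 4*I*a + 4*I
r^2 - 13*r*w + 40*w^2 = (r - 8*w)*(r - 5*w)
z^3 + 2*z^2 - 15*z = z*(z - 3)*(z + 5)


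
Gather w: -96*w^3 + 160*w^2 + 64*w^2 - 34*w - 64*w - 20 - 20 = -96*w^3 + 224*w^2 - 98*w - 40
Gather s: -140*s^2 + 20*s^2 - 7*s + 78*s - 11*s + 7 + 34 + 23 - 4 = -120*s^2 + 60*s + 60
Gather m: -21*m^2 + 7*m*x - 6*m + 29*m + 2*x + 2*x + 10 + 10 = -21*m^2 + m*(7*x + 23) + 4*x + 20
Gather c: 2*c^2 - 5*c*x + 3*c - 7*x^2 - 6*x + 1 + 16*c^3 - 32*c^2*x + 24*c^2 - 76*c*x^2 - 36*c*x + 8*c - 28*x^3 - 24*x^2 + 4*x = 16*c^3 + c^2*(26 - 32*x) + c*(-76*x^2 - 41*x + 11) - 28*x^3 - 31*x^2 - 2*x + 1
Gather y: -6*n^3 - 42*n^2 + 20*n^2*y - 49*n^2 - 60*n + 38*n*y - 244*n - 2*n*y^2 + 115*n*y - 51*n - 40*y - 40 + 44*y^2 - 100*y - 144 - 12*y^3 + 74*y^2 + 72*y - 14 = -6*n^3 - 91*n^2 - 355*n - 12*y^3 + y^2*(118 - 2*n) + y*(20*n^2 + 153*n - 68) - 198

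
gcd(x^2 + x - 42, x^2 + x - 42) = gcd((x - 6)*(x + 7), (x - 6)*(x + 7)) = x^2 + x - 42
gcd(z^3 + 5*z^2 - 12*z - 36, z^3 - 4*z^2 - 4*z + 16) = z + 2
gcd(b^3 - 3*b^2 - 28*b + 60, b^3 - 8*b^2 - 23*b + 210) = b^2 - b - 30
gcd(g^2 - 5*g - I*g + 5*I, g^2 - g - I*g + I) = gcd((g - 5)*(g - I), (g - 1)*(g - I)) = g - I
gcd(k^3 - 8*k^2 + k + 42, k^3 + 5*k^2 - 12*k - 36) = k^2 - k - 6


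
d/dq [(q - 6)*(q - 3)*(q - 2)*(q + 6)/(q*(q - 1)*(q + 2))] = (q^6 + 2*q^5 + 19*q^4 - 340*q^3 + 528*q^2 + 432*q - 432)/(q^2*(q^4 + 2*q^3 - 3*q^2 - 4*q + 4))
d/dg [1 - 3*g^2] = -6*g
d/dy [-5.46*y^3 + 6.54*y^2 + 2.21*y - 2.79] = -16.38*y^2 + 13.08*y + 2.21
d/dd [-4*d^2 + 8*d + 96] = 8 - 8*d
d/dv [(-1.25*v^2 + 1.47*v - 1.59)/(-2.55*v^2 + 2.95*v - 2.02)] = (0.0609999999999999*v^2 - 3.059*v + 1.7211)/(6.5025*v^4 - 15.045*v^3 + 19.0045*v^2 - 11.918*v + 4.0804)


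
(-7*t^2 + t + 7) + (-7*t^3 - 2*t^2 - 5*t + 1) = -7*t^3 - 9*t^2 - 4*t + 8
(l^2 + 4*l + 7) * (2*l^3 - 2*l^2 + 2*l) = 2*l^5 + 6*l^4 + 8*l^3 - 6*l^2 + 14*l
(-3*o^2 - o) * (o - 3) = -3*o^3 + 8*o^2 + 3*o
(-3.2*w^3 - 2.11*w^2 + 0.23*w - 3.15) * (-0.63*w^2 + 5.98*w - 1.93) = 2.016*w^5 - 17.8067*w^4 - 6.5867*w^3 + 7.4322*w^2 - 19.2809*w + 6.0795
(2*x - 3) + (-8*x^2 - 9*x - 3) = -8*x^2 - 7*x - 6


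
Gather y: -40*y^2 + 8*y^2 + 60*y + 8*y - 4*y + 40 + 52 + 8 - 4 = -32*y^2 + 64*y + 96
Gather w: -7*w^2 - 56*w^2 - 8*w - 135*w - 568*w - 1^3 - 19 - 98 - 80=-63*w^2 - 711*w - 198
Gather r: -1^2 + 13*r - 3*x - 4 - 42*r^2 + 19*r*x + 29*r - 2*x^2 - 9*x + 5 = -42*r^2 + r*(19*x + 42) - 2*x^2 - 12*x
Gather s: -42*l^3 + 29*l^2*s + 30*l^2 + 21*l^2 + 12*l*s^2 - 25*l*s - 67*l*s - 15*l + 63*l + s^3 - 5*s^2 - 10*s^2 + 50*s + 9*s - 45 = -42*l^3 + 51*l^2 + 48*l + s^3 + s^2*(12*l - 15) + s*(29*l^2 - 92*l + 59) - 45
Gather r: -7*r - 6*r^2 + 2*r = -6*r^2 - 5*r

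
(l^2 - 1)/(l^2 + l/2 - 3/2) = 2*(l + 1)/(2*l + 3)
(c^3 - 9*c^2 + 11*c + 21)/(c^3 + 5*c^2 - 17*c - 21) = (c - 7)/(c + 7)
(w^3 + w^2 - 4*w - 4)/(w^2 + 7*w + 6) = (w^2 - 4)/(w + 6)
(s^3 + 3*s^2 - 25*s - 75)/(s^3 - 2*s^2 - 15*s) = (s + 5)/s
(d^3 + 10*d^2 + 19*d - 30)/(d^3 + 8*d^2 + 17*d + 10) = (d^2 + 5*d - 6)/(d^2 + 3*d + 2)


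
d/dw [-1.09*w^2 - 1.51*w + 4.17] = -2.18*w - 1.51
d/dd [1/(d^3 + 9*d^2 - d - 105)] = (-3*d^2 - 18*d + 1)/(d^3 + 9*d^2 - d - 105)^2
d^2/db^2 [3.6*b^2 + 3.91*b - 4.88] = 7.20000000000000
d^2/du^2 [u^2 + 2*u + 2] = 2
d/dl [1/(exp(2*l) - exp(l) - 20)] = (1 - 2*exp(l))*exp(l)/(-exp(2*l) + exp(l) + 20)^2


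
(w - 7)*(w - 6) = w^2 - 13*w + 42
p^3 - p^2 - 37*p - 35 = (p - 7)*(p + 1)*(p + 5)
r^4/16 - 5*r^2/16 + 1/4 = (r/4 + 1/4)*(r/4 + 1/2)*(r - 2)*(r - 1)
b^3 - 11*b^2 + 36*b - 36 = (b - 6)*(b - 3)*(b - 2)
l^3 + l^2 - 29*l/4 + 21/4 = (l - 3/2)*(l - 1)*(l + 7/2)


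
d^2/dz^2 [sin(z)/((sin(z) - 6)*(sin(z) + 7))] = (-sin(z)^5 + sin(z)^4 - 250*sin(z)^3 - 42*sin(z)^2 - 1512*sin(z) + 84)/((sin(z) - 6)^3*(sin(z) + 7)^3)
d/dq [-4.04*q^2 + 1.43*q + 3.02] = 1.43 - 8.08*q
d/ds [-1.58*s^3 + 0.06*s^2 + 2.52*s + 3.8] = -4.74*s^2 + 0.12*s + 2.52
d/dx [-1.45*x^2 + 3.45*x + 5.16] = 3.45 - 2.9*x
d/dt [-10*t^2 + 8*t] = 8 - 20*t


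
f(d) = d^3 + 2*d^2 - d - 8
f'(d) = 3*d^2 + 4*d - 1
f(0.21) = -8.11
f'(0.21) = -0.03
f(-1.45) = -5.39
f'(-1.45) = -0.49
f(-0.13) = -7.84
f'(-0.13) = -1.47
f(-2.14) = -6.50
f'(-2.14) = 4.18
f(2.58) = 19.91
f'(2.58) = 29.29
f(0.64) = -7.56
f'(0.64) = 2.79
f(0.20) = -8.11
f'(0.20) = -0.08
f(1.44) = -2.31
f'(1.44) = 10.98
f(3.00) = 34.00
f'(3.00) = 38.00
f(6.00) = 274.00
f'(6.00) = 131.00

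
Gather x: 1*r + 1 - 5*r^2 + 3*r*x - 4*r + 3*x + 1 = -5*r^2 - 3*r + x*(3*r + 3) + 2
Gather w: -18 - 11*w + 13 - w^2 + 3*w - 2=-w^2 - 8*w - 7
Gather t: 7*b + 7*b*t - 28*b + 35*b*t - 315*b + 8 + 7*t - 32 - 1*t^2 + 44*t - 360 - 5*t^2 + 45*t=-336*b - 6*t^2 + t*(42*b + 96) - 384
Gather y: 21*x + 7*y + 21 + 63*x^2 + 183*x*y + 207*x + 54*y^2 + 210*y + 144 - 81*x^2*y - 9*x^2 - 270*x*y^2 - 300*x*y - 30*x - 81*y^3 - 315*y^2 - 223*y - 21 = 54*x^2 + 198*x - 81*y^3 + y^2*(-270*x - 261) + y*(-81*x^2 - 117*x - 6) + 144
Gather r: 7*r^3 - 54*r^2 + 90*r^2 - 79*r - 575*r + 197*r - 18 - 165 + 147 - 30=7*r^3 + 36*r^2 - 457*r - 66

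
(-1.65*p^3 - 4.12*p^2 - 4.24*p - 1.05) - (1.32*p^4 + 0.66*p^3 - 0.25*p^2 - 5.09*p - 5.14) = -1.32*p^4 - 2.31*p^3 - 3.87*p^2 + 0.85*p + 4.09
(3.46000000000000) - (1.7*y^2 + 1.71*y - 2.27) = -1.7*y^2 - 1.71*y + 5.73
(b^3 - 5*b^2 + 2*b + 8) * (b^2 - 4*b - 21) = b^5 - 9*b^4 + b^3 + 105*b^2 - 74*b - 168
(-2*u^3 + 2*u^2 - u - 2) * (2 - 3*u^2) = 6*u^5 - 6*u^4 - u^3 + 10*u^2 - 2*u - 4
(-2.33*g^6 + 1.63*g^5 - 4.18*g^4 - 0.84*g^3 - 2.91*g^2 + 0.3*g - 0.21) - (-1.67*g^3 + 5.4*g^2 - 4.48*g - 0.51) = -2.33*g^6 + 1.63*g^5 - 4.18*g^4 + 0.83*g^3 - 8.31*g^2 + 4.78*g + 0.3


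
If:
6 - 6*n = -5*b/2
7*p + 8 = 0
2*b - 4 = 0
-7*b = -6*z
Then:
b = 2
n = 11/6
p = -8/7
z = 7/3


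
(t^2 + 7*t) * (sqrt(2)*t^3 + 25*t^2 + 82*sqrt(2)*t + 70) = sqrt(2)*t^5 + 7*sqrt(2)*t^4 + 25*t^4 + 82*sqrt(2)*t^3 + 175*t^3 + 70*t^2 + 574*sqrt(2)*t^2 + 490*t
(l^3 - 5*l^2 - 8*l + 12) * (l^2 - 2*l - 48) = l^5 - 7*l^4 - 46*l^3 + 268*l^2 + 360*l - 576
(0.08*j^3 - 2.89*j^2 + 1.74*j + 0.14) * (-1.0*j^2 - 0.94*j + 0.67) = -0.08*j^5 + 2.8148*j^4 + 1.0302*j^3 - 3.7119*j^2 + 1.0342*j + 0.0938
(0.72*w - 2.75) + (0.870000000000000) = 0.72*w - 1.88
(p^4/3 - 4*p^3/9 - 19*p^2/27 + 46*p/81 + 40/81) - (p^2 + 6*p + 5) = p^4/3 - 4*p^3/9 - 46*p^2/27 - 440*p/81 - 365/81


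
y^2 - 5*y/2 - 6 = (y - 4)*(y + 3/2)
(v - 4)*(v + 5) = v^2 + v - 20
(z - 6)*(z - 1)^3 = z^4 - 9*z^3 + 21*z^2 - 19*z + 6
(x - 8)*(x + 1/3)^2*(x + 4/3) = x^4 - 6*x^3 - 15*x^2 - 212*x/27 - 32/27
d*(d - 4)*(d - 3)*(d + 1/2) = d^4 - 13*d^3/2 + 17*d^2/2 + 6*d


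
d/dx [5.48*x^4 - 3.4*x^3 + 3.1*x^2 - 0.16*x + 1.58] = 21.92*x^3 - 10.2*x^2 + 6.2*x - 0.16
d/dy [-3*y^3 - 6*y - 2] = -9*y^2 - 6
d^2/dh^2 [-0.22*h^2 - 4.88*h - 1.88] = -0.440000000000000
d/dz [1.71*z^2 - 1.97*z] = 3.42*z - 1.97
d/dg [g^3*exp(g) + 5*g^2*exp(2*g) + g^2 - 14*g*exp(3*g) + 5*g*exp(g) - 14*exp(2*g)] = g^3*exp(g) + 10*g^2*exp(2*g) + 3*g^2*exp(g) - 42*g*exp(3*g) + 10*g*exp(2*g) + 5*g*exp(g) + 2*g - 14*exp(3*g) - 28*exp(2*g) + 5*exp(g)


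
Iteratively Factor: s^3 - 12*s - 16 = (s + 2)*(s^2 - 2*s - 8) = (s + 2)^2*(s - 4)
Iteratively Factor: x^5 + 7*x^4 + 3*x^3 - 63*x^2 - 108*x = (x + 4)*(x^4 + 3*x^3 - 9*x^2 - 27*x) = x*(x + 4)*(x^3 + 3*x^2 - 9*x - 27) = x*(x + 3)*(x + 4)*(x^2 - 9) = x*(x + 3)^2*(x + 4)*(x - 3)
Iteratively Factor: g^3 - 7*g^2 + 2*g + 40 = (g - 5)*(g^2 - 2*g - 8) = (g - 5)*(g + 2)*(g - 4)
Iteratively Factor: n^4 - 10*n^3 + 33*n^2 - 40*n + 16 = (n - 4)*(n^3 - 6*n^2 + 9*n - 4) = (n - 4)^2*(n^2 - 2*n + 1) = (n - 4)^2*(n - 1)*(n - 1)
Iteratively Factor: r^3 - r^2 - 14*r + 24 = (r + 4)*(r^2 - 5*r + 6) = (r - 2)*(r + 4)*(r - 3)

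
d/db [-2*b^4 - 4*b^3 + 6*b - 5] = -8*b^3 - 12*b^2 + 6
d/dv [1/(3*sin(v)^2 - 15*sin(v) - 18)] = (5 - 2*sin(v))*cos(v)/(3*(sin(v) - 6)^2*(sin(v) + 1)^2)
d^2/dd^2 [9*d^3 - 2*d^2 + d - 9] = 54*d - 4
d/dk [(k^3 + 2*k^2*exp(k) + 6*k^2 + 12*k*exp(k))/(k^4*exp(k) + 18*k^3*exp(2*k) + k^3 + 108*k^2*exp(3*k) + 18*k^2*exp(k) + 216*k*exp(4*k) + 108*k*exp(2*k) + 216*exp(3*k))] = (-k^5*exp(k) - 24*k^4*exp(2*k) - 7*k^4*exp(k) - 36*k^3*exp(3*k) - 136*k^3*exp(2*k) - 28*k^3*exp(k) - 204*k^2*exp(3*k) - 24*k^2*exp(2*k) - 80*k^2*exp(k) - 6*k^2 - 120*k*exp(2*k) + 48*k*exp(k) + 72*exp(2*k))/(k^6*exp(2*k) + 24*k^5*exp(3*k) + 2*k^5*exp(k) + 216*k^4*exp(4*k) + 48*k^4*exp(2*k) + k^4 + 864*k^3*exp(5*k) + 432*k^3*exp(3*k) + 24*k^3*exp(k) + 1296*k^2*exp(6*k) + 1728*k^2*exp(4*k) + 216*k^2*exp(2*k) + 2592*k*exp(5*k) + 864*k*exp(3*k) + 1296*exp(4*k))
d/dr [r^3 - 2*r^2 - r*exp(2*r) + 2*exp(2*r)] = 3*r^2 - 2*r*exp(2*r) - 4*r + 3*exp(2*r)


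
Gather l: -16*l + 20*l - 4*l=0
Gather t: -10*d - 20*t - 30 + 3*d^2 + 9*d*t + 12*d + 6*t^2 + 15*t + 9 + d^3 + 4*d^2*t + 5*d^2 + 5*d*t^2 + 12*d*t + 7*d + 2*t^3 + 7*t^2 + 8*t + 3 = d^3 + 8*d^2 + 9*d + 2*t^3 + t^2*(5*d + 13) + t*(4*d^2 + 21*d + 3) - 18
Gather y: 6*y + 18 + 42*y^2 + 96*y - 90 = 42*y^2 + 102*y - 72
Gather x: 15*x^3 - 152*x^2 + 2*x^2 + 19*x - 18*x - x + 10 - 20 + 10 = 15*x^3 - 150*x^2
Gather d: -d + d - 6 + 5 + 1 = 0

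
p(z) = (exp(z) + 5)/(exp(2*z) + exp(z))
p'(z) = (exp(z) + 5)*(-2*exp(2*z) - exp(z))/(exp(2*z) + exp(z))^2 + exp(z)/(exp(2*z) + exp(z)) = (-exp(2*z) - 10*exp(z) - 5)*exp(-z)/(exp(2*z) + 2*exp(z) + 1)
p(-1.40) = 17.07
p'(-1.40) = -19.64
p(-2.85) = 82.66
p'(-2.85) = -86.23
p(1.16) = 0.61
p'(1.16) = -0.84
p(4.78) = 0.01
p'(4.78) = -0.01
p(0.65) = 1.24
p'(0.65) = -1.71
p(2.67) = 0.09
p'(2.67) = -0.10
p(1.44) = 0.42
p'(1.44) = -0.57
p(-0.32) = 4.57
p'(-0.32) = -5.91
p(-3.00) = 96.62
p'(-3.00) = -100.25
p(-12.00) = 813769.96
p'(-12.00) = -813773.96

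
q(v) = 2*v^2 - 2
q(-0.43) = -1.63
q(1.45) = 2.20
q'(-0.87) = -3.48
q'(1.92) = 7.68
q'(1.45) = 5.80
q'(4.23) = 16.92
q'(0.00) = 0.00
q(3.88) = 28.11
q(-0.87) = -0.49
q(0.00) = -2.00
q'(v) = 4*v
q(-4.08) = 31.29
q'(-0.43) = -1.72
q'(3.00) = 12.00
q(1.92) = 5.37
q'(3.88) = 15.52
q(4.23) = 33.79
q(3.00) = 16.00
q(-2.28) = 8.40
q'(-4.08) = -16.32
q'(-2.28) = -9.12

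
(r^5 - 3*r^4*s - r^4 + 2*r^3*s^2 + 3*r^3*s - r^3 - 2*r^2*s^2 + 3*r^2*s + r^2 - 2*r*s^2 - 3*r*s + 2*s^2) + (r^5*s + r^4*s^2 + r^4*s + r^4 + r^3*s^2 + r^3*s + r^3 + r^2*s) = r^5*s + r^5 + r^4*s^2 - 2*r^4*s + 3*r^3*s^2 + 4*r^3*s - 2*r^2*s^2 + 4*r^2*s + r^2 - 2*r*s^2 - 3*r*s + 2*s^2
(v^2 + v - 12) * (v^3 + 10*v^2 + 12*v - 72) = v^5 + 11*v^4 + 10*v^3 - 180*v^2 - 216*v + 864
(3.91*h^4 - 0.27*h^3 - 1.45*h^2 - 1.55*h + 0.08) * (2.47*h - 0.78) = 9.6577*h^5 - 3.7167*h^4 - 3.3709*h^3 - 2.6975*h^2 + 1.4066*h - 0.0624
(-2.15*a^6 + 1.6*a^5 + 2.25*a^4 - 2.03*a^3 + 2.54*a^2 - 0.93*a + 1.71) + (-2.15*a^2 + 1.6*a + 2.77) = -2.15*a^6 + 1.6*a^5 + 2.25*a^4 - 2.03*a^3 + 0.39*a^2 + 0.67*a + 4.48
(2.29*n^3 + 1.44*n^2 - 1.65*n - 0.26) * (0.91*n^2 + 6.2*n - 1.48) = 2.0839*n^5 + 15.5084*n^4 + 4.0373*n^3 - 12.5978*n^2 + 0.83*n + 0.3848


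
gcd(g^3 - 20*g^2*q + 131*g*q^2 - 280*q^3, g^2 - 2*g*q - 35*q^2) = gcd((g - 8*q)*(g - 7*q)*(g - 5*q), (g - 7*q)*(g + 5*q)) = -g + 7*q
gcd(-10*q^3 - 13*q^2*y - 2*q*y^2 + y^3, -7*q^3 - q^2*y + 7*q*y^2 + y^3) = q + y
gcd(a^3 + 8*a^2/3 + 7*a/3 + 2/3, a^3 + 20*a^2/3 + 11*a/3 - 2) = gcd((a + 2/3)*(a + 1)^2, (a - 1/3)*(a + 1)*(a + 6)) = a + 1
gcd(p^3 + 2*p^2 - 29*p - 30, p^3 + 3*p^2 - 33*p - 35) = p^2 - 4*p - 5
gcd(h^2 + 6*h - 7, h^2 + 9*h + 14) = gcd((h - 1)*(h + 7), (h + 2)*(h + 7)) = h + 7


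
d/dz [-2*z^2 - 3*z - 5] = -4*z - 3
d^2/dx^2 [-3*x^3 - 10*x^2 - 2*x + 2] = -18*x - 20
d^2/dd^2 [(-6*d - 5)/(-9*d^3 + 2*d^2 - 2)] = 2*(d^2*(6*d + 5)*(27*d - 4)^2 + (-162*d^2 + 24*d - (6*d + 5)*(27*d - 2))*(9*d^3 - 2*d^2 + 2))/(9*d^3 - 2*d^2 + 2)^3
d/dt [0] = 0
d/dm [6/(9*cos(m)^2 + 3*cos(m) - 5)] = 18*(6*cos(m) + 1)*sin(m)/(9*cos(m)^2 + 3*cos(m) - 5)^2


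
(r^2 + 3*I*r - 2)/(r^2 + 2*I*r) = (r + I)/r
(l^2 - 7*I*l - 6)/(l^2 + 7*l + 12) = (l^2 - 7*I*l - 6)/(l^2 + 7*l + 12)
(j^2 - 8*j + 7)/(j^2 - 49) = (j - 1)/(j + 7)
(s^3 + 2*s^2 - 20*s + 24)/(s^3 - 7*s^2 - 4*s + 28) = (s^2 + 4*s - 12)/(s^2 - 5*s - 14)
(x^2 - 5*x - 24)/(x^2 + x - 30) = (x^2 - 5*x - 24)/(x^2 + x - 30)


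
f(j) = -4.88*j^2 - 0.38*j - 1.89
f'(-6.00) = 58.18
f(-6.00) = -175.29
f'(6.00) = -58.94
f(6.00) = -179.85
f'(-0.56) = 5.09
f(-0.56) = -3.21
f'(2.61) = -25.85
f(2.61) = -36.12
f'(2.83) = -28.00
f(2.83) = -42.05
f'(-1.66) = 15.82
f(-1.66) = -14.71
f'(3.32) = -32.78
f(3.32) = -56.94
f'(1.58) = -15.80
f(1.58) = -14.67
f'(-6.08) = 58.96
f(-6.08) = -179.98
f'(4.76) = -46.84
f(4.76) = -114.27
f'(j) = -9.76*j - 0.38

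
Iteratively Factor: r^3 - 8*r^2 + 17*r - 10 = (r - 2)*(r^2 - 6*r + 5) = (r - 5)*(r - 2)*(r - 1)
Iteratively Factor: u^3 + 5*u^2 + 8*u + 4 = (u + 2)*(u^2 + 3*u + 2) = (u + 1)*(u + 2)*(u + 2)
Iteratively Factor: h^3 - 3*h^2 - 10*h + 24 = (h + 3)*(h^2 - 6*h + 8) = (h - 4)*(h + 3)*(h - 2)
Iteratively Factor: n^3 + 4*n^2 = (n)*(n^2 + 4*n) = n*(n + 4)*(n)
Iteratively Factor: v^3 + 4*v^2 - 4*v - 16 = (v + 4)*(v^2 - 4) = (v - 2)*(v + 4)*(v + 2)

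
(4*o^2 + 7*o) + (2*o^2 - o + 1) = 6*o^2 + 6*o + 1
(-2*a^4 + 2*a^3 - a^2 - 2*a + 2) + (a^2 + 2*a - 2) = -2*a^4 + 2*a^3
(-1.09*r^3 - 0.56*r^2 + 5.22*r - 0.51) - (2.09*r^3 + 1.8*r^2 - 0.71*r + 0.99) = -3.18*r^3 - 2.36*r^2 + 5.93*r - 1.5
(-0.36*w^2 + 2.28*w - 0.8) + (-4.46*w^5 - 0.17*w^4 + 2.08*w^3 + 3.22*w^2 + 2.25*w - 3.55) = -4.46*w^5 - 0.17*w^4 + 2.08*w^3 + 2.86*w^2 + 4.53*w - 4.35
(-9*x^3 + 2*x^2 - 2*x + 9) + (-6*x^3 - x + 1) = -15*x^3 + 2*x^2 - 3*x + 10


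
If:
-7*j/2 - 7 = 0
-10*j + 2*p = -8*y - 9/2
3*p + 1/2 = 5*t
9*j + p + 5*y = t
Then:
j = -2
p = -2673/68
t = -1597/68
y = 115/17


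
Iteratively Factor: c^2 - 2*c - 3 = (c + 1)*(c - 3)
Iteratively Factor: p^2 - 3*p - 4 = (p + 1)*(p - 4)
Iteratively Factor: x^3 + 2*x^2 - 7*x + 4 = (x - 1)*(x^2 + 3*x - 4) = (x - 1)^2*(x + 4)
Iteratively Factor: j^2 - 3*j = (j - 3)*(j)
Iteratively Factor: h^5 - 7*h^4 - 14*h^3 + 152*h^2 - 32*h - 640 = (h - 4)*(h^4 - 3*h^3 - 26*h^2 + 48*h + 160) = (h - 4)*(h + 2)*(h^3 - 5*h^2 - 16*h + 80) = (h - 4)^2*(h + 2)*(h^2 - h - 20) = (h - 4)^2*(h + 2)*(h + 4)*(h - 5)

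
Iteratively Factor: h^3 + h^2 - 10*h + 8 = (h + 4)*(h^2 - 3*h + 2) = (h - 2)*(h + 4)*(h - 1)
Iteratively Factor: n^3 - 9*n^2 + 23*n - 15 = (n - 5)*(n^2 - 4*n + 3) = (n - 5)*(n - 1)*(n - 3)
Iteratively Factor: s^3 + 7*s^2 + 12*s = (s)*(s^2 + 7*s + 12) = s*(s + 3)*(s + 4)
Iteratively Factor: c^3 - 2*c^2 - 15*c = (c + 3)*(c^2 - 5*c) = (c - 5)*(c + 3)*(c)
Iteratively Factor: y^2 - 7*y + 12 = (y - 4)*(y - 3)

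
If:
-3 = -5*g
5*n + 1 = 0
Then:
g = 3/5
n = -1/5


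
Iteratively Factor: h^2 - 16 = (h - 4)*(h + 4)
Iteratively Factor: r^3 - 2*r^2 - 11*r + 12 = (r - 1)*(r^2 - r - 12) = (r - 4)*(r - 1)*(r + 3)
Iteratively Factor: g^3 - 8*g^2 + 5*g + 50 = (g - 5)*(g^2 - 3*g - 10) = (g - 5)*(g + 2)*(g - 5)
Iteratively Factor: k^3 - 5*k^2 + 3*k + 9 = (k - 3)*(k^2 - 2*k - 3) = (k - 3)^2*(k + 1)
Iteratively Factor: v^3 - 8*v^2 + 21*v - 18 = (v - 2)*(v^2 - 6*v + 9) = (v - 3)*(v - 2)*(v - 3)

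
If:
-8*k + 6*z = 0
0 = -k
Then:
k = 0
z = 0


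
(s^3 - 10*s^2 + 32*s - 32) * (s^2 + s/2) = s^5 - 19*s^4/2 + 27*s^3 - 16*s^2 - 16*s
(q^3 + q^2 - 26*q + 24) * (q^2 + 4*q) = q^5 + 5*q^4 - 22*q^3 - 80*q^2 + 96*q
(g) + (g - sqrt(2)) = 2*g - sqrt(2)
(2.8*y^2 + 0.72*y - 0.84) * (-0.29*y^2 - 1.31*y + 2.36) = -0.812*y^4 - 3.8768*y^3 + 5.9084*y^2 + 2.7996*y - 1.9824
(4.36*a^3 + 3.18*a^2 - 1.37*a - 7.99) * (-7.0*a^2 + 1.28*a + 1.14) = -30.52*a^5 - 16.6792*a^4 + 18.6308*a^3 + 57.8016*a^2 - 11.789*a - 9.1086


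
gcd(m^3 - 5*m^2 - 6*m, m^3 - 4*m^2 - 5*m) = m^2 + m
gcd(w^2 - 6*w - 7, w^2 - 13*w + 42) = w - 7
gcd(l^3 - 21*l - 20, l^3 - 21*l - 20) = l^3 - 21*l - 20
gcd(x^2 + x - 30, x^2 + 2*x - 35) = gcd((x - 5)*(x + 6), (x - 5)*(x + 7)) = x - 5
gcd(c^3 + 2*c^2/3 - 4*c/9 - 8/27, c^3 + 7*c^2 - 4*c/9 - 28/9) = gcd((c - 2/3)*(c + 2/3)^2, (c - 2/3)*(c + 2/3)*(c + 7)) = c^2 - 4/9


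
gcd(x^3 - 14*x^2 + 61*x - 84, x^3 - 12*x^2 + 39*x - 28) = x^2 - 11*x + 28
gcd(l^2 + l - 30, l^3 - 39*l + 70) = l - 5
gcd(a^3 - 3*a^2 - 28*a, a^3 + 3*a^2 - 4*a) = a^2 + 4*a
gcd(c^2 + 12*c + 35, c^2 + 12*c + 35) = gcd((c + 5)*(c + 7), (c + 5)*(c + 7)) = c^2 + 12*c + 35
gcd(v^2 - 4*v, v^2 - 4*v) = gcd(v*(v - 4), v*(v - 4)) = v^2 - 4*v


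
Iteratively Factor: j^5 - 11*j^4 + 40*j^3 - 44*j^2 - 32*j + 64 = (j + 1)*(j^4 - 12*j^3 + 52*j^2 - 96*j + 64) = (j - 4)*(j + 1)*(j^3 - 8*j^2 + 20*j - 16) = (j - 4)*(j - 2)*(j + 1)*(j^2 - 6*j + 8) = (j - 4)*(j - 2)^2*(j + 1)*(j - 4)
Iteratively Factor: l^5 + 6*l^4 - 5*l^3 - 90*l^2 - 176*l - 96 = (l - 4)*(l^4 + 10*l^3 + 35*l^2 + 50*l + 24) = (l - 4)*(l + 4)*(l^3 + 6*l^2 + 11*l + 6) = (l - 4)*(l + 2)*(l + 4)*(l^2 + 4*l + 3) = (l - 4)*(l + 1)*(l + 2)*(l + 4)*(l + 3)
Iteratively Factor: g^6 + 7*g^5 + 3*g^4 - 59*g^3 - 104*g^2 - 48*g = (g - 3)*(g^5 + 10*g^4 + 33*g^3 + 40*g^2 + 16*g) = (g - 3)*(g + 1)*(g^4 + 9*g^3 + 24*g^2 + 16*g) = (g - 3)*(g + 1)^2*(g^3 + 8*g^2 + 16*g) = (g - 3)*(g + 1)^2*(g + 4)*(g^2 + 4*g) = g*(g - 3)*(g + 1)^2*(g + 4)*(g + 4)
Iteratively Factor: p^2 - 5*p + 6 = (p - 3)*(p - 2)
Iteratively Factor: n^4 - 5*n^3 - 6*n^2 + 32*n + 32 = (n - 4)*(n^3 - n^2 - 10*n - 8) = (n - 4)*(n + 1)*(n^2 - 2*n - 8) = (n - 4)^2*(n + 1)*(n + 2)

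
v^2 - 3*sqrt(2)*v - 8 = (v - 4*sqrt(2))*(v + sqrt(2))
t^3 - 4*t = t*(t - 2)*(t + 2)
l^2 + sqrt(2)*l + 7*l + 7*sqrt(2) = (l + 7)*(l + sqrt(2))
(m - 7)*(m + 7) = m^2 - 49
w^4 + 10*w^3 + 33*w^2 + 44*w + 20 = (w + 1)*(w + 2)^2*(w + 5)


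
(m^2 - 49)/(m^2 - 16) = (m^2 - 49)/(m^2 - 16)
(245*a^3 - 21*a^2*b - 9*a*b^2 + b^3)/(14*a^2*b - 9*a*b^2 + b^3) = (35*a^2 + 2*a*b - b^2)/(b*(2*a - b))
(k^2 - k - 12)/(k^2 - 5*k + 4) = (k + 3)/(k - 1)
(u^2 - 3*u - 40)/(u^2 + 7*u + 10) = (u - 8)/(u + 2)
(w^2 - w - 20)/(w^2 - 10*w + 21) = (w^2 - w - 20)/(w^2 - 10*w + 21)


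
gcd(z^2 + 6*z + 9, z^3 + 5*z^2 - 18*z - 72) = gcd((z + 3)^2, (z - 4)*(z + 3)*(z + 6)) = z + 3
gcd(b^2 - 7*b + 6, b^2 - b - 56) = 1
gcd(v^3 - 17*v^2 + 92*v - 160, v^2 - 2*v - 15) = v - 5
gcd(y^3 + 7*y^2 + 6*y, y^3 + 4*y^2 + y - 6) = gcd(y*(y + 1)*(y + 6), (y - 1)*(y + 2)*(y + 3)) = 1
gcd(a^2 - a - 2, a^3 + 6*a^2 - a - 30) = a - 2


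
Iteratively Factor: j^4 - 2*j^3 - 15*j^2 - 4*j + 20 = (j - 5)*(j^3 + 3*j^2 - 4) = (j - 5)*(j + 2)*(j^2 + j - 2) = (j - 5)*(j + 2)^2*(j - 1)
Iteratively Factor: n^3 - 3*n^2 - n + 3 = (n + 1)*(n^2 - 4*n + 3) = (n - 3)*(n + 1)*(n - 1)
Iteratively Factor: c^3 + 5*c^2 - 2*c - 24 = (c - 2)*(c^2 + 7*c + 12) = (c - 2)*(c + 4)*(c + 3)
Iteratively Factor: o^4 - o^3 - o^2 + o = (o - 1)*(o^3 - o) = o*(o - 1)*(o^2 - 1) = o*(o - 1)*(o + 1)*(o - 1)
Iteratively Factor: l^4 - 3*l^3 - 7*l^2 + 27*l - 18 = (l - 2)*(l^3 - l^2 - 9*l + 9) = (l - 3)*(l - 2)*(l^2 + 2*l - 3) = (l - 3)*(l - 2)*(l - 1)*(l + 3)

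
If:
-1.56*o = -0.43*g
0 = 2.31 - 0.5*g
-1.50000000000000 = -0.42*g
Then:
No Solution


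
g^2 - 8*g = g*(g - 8)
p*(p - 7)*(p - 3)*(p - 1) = p^4 - 11*p^3 + 31*p^2 - 21*p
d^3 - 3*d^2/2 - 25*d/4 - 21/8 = (d - 7/2)*(d + 1/2)*(d + 3/2)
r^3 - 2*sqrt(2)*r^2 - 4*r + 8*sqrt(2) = (r - 2)*(r + 2)*(r - 2*sqrt(2))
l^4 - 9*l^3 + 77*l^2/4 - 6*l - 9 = (l - 6)*(l - 2)*(l - 3/2)*(l + 1/2)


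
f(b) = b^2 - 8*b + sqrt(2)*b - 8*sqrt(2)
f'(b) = 2*b - 8 + sqrt(2)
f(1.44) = -18.72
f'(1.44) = -3.71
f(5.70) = -16.36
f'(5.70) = 4.81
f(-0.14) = -10.37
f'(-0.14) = -6.87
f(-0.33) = -9.03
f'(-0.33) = -7.25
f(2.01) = -20.51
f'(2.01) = -2.57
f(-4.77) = 42.85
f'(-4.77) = -16.13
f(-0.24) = -9.68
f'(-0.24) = -7.07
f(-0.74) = -5.89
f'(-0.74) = -8.07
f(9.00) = 10.41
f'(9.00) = 11.41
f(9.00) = 10.41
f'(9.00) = 11.41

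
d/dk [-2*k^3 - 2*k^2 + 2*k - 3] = -6*k^2 - 4*k + 2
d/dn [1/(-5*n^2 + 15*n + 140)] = (2*n - 3)/(5*(-n^2 + 3*n + 28)^2)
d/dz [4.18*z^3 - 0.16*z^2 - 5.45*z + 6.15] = 12.54*z^2 - 0.32*z - 5.45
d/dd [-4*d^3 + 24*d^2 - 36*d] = -12*d^2 + 48*d - 36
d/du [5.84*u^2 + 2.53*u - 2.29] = 11.68*u + 2.53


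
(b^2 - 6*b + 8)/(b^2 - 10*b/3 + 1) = 3*(b^2 - 6*b + 8)/(3*b^2 - 10*b + 3)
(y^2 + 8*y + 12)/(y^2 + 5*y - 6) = (y + 2)/(y - 1)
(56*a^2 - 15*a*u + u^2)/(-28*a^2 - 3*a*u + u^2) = (-8*a + u)/(4*a + u)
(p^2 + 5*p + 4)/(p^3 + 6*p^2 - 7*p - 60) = (p + 1)/(p^2 + 2*p - 15)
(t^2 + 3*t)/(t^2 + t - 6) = t/(t - 2)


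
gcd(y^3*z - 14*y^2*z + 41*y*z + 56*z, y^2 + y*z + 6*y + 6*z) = 1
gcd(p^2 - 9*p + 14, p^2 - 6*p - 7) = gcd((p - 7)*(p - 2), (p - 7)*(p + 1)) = p - 7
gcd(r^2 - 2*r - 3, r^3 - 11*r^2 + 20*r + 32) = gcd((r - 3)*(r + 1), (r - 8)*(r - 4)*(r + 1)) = r + 1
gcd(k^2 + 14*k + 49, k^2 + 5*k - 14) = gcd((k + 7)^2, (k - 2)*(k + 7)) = k + 7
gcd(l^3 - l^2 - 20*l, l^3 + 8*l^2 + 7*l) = l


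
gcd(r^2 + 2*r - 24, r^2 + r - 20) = r - 4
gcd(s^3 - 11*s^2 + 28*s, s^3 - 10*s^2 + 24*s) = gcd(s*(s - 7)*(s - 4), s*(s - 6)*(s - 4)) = s^2 - 4*s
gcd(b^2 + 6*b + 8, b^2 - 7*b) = 1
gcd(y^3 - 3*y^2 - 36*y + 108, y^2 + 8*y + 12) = y + 6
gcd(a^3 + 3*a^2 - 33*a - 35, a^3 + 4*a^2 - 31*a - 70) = a^2 + 2*a - 35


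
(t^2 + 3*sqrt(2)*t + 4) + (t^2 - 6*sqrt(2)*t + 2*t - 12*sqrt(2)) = 2*t^2 - 3*sqrt(2)*t + 2*t - 12*sqrt(2) + 4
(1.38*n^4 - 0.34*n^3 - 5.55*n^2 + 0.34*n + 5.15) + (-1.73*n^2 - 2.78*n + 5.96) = 1.38*n^4 - 0.34*n^3 - 7.28*n^2 - 2.44*n + 11.11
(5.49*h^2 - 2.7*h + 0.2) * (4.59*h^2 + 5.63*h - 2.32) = 25.1991*h^4 + 18.5157*h^3 - 27.0198*h^2 + 7.39*h - 0.464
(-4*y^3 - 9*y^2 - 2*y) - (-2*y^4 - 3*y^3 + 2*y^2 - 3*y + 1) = 2*y^4 - y^3 - 11*y^2 + y - 1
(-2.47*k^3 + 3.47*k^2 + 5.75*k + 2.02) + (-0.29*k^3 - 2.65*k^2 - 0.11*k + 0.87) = -2.76*k^3 + 0.82*k^2 + 5.64*k + 2.89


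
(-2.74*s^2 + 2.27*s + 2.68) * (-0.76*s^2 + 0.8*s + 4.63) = 2.0824*s^4 - 3.9172*s^3 - 12.907*s^2 + 12.6541*s + 12.4084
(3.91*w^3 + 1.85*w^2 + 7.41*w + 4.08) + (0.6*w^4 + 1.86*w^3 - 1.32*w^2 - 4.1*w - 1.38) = 0.6*w^4 + 5.77*w^3 + 0.53*w^2 + 3.31*w + 2.7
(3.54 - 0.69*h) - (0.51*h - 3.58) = 7.12 - 1.2*h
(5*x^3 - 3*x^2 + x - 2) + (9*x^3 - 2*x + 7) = 14*x^3 - 3*x^2 - x + 5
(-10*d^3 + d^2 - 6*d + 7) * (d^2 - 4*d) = -10*d^5 + 41*d^4 - 10*d^3 + 31*d^2 - 28*d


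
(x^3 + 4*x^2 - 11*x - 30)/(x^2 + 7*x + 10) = x - 3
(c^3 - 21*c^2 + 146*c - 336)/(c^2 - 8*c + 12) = (c^2 - 15*c + 56)/(c - 2)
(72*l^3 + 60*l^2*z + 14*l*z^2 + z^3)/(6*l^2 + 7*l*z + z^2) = (12*l^2 + 8*l*z + z^2)/(l + z)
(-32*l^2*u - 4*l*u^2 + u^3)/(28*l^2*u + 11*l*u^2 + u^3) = (-8*l + u)/(7*l + u)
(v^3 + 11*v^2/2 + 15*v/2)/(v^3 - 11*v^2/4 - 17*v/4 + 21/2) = 2*v*(2*v^2 + 11*v + 15)/(4*v^3 - 11*v^2 - 17*v + 42)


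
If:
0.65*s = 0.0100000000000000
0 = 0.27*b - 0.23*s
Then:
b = 0.01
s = 0.02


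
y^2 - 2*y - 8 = (y - 4)*(y + 2)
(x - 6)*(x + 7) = x^2 + x - 42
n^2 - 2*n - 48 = (n - 8)*(n + 6)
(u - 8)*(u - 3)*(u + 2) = u^3 - 9*u^2 + 2*u + 48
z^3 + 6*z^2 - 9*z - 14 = (z - 2)*(z + 1)*(z + 7)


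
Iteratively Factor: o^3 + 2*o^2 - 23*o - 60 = (o - 5)*(o^2 + 7*o + 12) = (o - 5)*(o + 4)*(o + 3)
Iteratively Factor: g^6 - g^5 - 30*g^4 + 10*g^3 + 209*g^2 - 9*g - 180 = (g + 3)*(g^5 - 4*g^4 - 18*g^3 + 64*g^2 + 17*g - 60) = (g + 3)*(g + 4)*(g^4 - 8*g^3 + 14*g^2 + 8*g - 15) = (g - 5)*(g + 3)*(g + 4)*(g^3 - 3*g^2 - g + 3) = (g - 5)*(g - 1)*(g + 3)*(g + 4)*(g^2 - 2*g - 3) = (g - 5)*(g - 3)*(g - 1)*(g + 3)*(g + 4)*(g + 1)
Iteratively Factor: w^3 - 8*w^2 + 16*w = (w)*(w^2 - 8*w + 16) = w*(w - 4)*(w - 4)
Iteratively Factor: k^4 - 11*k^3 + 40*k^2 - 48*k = (k - 4)*(k^3 - 7*k^2 + 12*k) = (k - 4)^2*(k^2 - 3*k) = (k - 4)^2*(k - 3)*(k)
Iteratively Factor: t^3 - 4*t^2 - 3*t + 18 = (t + 2)*(t^2 - 6*t + 9) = (t - 3)*(t + 2)*(t - 3)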